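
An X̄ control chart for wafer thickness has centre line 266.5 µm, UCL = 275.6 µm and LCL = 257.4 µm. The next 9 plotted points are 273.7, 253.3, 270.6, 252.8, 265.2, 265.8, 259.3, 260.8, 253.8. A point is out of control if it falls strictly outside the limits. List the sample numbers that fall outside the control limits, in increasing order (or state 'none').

2, 4, 9

Compare each point to [257.4, 275.6]: sample 2 = 253.3 < LCL; sample 4 = 252.8 < LCL; sample 9 = 253.8 < LCL.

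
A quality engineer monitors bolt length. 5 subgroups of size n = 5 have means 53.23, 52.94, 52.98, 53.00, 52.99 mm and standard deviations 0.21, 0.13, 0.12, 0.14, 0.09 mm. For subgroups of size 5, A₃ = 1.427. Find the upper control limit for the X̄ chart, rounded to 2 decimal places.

53.22

X̄̄ = (53.23 + 52.94 + 52.98 + 53.00 + 52.99) / 5 = 53.0280
s̄ = (0.21 + 0.13 + 0.12 + 0.14 + 0.09) / 5 = 0.1380
UCL = X̄̄ + A₃·s̄ = 53.0280 + 1.427 × 0.1380 = 53.2249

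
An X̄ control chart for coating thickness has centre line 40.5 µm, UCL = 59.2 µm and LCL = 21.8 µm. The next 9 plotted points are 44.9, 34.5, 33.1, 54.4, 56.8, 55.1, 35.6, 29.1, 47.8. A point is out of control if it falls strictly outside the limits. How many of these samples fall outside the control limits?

0

All 9 points lie within [21.8, 59.2].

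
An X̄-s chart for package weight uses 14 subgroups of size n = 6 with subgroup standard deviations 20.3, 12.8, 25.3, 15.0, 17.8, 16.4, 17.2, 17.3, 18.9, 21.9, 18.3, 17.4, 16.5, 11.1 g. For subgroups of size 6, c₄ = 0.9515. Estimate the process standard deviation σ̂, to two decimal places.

18.48

s̄ = (20.3 + 12.8 + 25.3 + 15.0 + 17.8 + 16.4 + 17.2 + 17.3 + 18.9 + 21.9 + 18.3 + 17.4 + 16.5 + 11.1) / 14 = 17.5857
σ̂ = s̄ / c₄ = 17.5857 / 0.9515 = 18.4821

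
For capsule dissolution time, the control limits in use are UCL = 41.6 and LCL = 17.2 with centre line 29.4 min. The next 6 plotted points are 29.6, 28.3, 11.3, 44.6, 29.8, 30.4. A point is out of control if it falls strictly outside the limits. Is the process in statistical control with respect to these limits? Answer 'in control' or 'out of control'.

Compare each point to [17.2, 41.6]: sample 3 = 11.3 < LCL; sample 4 = 44.6 > UCL.

out of control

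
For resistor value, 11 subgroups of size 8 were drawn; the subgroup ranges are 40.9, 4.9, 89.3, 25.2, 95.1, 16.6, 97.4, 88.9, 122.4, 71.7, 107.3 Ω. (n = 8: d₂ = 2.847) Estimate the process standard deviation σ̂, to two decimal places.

24.26

R̄ = (40.9 + 4.9 + 89.3 + 25.2 + 95.1 + 16.6 + 97.4 + 88.9 + 122.4 + 71.7 + 107.3) / 11 = 69.0636
σ̂ = R̄ / d₂ = 69.0636 / 2.847 = 24.2584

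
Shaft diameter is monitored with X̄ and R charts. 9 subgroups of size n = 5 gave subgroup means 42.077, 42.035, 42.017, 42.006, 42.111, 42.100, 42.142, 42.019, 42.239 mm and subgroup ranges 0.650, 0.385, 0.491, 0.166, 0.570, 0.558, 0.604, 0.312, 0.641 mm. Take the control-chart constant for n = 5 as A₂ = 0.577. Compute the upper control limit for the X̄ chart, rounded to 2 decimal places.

X̄̄ = (42.077 + 42.035 + 42.017 + 42.006 + 42.111 + 42.100 + 42.142 + 42.019 + 42.239) / 9 = 378.7460 / 9 = 42.0829
R̄ = (0.650 + 0.385 + 0.491 + 0.166 + 0.570 + 0.558 + 0.604 + 0.312 + 0.641) / 9 = 4.3770 / 9 = 0.4863
UCL = X̄̄ + A₂·R̄ = 42.0829 + 0.577 × 0.4863 = 42.3635

42.36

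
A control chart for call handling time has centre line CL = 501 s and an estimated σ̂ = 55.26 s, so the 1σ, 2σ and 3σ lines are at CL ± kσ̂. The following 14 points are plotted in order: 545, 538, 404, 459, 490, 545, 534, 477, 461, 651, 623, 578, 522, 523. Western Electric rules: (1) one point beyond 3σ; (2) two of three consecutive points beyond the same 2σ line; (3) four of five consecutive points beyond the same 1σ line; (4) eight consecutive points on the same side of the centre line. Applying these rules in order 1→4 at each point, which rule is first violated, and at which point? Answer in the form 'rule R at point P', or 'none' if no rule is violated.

Zone of each point (C = within 1σ̂, B = 1σ̂–2σ̂, A = 2σ̂–3σ̂, * = beyond 3σ̂; sign = side of CL): 1:+C, 2:+C, 3:-B, 4:-C, 5:-C, 6:+C, 7:+C, 8:-C, 9:-C, 10:+A, 11:+A, 12:+B, 13:+C, 14:+C
Rule 2 (two of three consecutive points beyond the same 2σ limit) is satisfied at point 11.

rule 2 at point 11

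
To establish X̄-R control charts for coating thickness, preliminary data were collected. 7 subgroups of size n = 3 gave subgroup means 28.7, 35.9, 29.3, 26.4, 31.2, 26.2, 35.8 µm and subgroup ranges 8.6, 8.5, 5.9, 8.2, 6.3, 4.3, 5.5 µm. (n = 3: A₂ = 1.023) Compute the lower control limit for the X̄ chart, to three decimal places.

X̄̄ = (28.7 + 35.9 + 29.3 + 26.4 + 31.2 + 26.2 + 35.8) / 7 = 213.5000 / 7 = 30.5000
R̄ = (8.6 + 8.5 + 5.9 + 8.2 + 6.3 + 4.3 + 5.5) / 7 = 47.3000 / 7 = 6.7571
LCL = X̄̄ − A₂·R̄ = 30.5000 − 1.023 × 6.7571 = 23.5874

23.587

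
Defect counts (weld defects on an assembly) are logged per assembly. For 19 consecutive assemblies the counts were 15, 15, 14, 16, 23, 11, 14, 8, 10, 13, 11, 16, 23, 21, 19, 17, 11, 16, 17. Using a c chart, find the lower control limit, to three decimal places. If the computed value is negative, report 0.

3.543

c̄ = (15 + 15 + 14 + 16 + 23 + 11 + 14 + 8 + 10 + 13 + 11 + 16 + 23 + 21 + 19 + 17 + 11 + 16 + 17) / 19 = 290 / 19 = 15.2632
LCL = c̄ − 3√c̄ = 15.2632 − 3 × 3.9068 = 3.5427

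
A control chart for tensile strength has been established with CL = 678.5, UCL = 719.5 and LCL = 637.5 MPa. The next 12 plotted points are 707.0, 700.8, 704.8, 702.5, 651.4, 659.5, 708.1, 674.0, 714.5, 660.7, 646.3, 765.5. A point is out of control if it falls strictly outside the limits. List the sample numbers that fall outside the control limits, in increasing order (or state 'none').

12

Compare each point to [637.5, 719.5]: sample 12 = 765.5 > UCL.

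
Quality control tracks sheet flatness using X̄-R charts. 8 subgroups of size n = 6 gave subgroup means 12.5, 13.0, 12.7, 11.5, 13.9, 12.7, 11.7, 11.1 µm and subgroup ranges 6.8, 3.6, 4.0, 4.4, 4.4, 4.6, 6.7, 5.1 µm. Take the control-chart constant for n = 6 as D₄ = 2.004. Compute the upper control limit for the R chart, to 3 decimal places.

R̄ = (6.8 + 3.6 + 4.0 + 4.4 + 4.4 + 4.6 + 6.7 + 5.1) / 8 = 39.6000 / 8 = 4.9500
UCL_R = D₄·R̄ = 2.004 × 4.9500 = 9.9198

9.920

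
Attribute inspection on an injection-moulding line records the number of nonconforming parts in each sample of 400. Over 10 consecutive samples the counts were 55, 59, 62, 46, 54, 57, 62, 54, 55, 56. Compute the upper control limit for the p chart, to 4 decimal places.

p̄ = Σdᵢ / (k·n) = 560 / (10 × 400) = 0.14000
UCL = p̄ + 3·√(p̄(1−p̄)/n) = 0.14000 + 3 × √(0.14000×0.86000/400) = 0.14000 + 3 × 0.01735 = 0.19205

0.1920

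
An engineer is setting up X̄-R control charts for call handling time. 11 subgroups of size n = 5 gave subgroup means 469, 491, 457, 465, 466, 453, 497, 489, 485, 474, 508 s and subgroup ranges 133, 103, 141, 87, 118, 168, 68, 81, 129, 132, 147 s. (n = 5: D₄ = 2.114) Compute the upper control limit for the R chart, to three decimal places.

251.182

R̄ = (133 + 103 + 141 + 87 + 118 + 168 + 68 + 81 + 129 + 132 + 147) / 11 = 1307.0000 / 11 = 118.8182
UCL_R = D₄·R̄ = 2.114 × 118.8182 = 251.1816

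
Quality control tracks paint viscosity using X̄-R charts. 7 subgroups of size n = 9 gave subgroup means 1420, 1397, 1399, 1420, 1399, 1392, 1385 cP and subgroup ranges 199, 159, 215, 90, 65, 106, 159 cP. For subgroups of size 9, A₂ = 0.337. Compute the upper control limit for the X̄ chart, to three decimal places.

1449.520

X̄̄ = (1420 + 1397 + 1399 + 1420 + 1399 + 1392 + 1385) / 7 = 9812.0000 / 7 = 1401.7143
R̄ = (199 + 159 + 215 + 90 + 65 + 106 + 159) / 7 = 993.0000 / 7 = 141.8571
UCL = X̄̄ + A₂·R̄ = 1401.7143 + 0.337 × 141.8571 = 1449.5201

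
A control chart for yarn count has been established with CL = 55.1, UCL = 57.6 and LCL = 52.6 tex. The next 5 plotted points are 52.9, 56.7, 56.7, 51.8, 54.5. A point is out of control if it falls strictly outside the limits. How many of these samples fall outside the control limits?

Compare each point to [52.6, 57.6]: sample 4 = 51.8 < LCL.

1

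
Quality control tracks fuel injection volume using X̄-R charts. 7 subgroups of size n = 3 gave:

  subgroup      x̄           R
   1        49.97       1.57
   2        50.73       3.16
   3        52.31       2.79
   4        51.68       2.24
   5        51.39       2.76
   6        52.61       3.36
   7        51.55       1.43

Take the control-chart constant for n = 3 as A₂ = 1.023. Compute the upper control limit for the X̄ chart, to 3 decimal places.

53.993

X̄̄ = (49.97 + 50.73 + 52.31 + 51.68 + 51.39 + 52.61 + 51.55) / 7 = 360.2400 / 7 = 51.4629
R̄ = (1.57 + 3.16 + 2.79 + 2.24 + 2.76 + 3.36 + 1.43) / 7 = 17.3100 / 7 = 2.4729
UCL = X̄̄ + A₂·R̄ = 51.4629 + 1.023 × 2.4729 = 53.9926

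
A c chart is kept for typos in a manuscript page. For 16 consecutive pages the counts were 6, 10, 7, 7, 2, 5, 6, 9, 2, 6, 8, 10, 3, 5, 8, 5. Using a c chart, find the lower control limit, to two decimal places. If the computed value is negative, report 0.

0.00

c̄ = (6 + 10 + 7 + 7 + 2 + 5 + 6 + 9 + 2 + 6 + 8 + 10 + 3 + 5 + 8 + 5) / 16 = 99 / 16 = 6.1875
LCL = c̄ − 3√c̄ = 6.1875 − 3 × 2.4875 = -1.2749 → 0 (cannot be negative)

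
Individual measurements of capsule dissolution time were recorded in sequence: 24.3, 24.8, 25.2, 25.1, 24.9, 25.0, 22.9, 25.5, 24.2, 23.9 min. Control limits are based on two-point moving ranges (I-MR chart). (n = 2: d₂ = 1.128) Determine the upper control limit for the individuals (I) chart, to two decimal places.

26.83

X̄ = (24.3 + 24.8 + 25.2 + 25.1 + 24.9 + 25.0 + 22.9 + 25.5 + 24.2 + 23.9) / 10 = 24.5800
Moving ranges: 0.5, 0.4, 0.1, 0.2, 0.1, 2.1, 2.6, 1.3, 0.3; M̄R̄ = 7.6000 / 9 = 0.8444
UCL = X̄ + 3·M̄R̄/d₂ = 24.5800 + 3 × 0.8444 / 1.128 = 26.8259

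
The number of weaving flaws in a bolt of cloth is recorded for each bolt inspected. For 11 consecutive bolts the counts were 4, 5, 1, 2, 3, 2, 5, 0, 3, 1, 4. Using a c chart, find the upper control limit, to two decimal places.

7.68

c̄ = (4 + 5 + 1 + 2 + 3 + 2 + 5 + 0 + 3 + 1 + 4) / 11 = 30 / 11 = 2.7273
UCL = c̄ + 3√c̄ = 2.7273 + 3 × √2.7273 = 2.7273 + 3 × 1.6514 = 7.6816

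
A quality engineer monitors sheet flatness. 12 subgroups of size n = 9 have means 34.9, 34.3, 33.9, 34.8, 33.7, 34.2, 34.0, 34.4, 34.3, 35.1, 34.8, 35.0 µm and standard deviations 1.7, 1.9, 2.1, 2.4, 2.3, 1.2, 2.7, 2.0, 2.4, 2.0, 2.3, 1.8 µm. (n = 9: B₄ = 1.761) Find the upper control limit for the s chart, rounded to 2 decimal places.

3.64

s̄ = (1.7 + 1.9 + 2.1 + 2.4 + 2.3 + 1.2 + 2.7 + 2.0 + 2.4 + 2.0 + 2.3 + 1.8) / 12 = 2.0667
UCL_s = B₄·s̄ = 1.761 × 2.0667 = 3.6394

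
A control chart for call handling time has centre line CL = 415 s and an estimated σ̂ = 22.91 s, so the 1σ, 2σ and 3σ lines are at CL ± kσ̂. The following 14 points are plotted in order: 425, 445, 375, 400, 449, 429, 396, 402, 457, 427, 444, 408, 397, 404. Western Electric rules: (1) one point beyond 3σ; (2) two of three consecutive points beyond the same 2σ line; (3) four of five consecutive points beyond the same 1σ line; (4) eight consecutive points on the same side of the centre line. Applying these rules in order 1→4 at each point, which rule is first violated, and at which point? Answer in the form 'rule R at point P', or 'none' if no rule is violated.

none

Zone of each point (C = within 1σ̂, B = 1σ̂–2σ̂, A = 2σ̂–3σ̂, * = beyond 3σ̂; sign = side of CL): 1:+C, 2:+B, 3:-B, 4:-C, 5:+B, 6:+C, 7:-C, 8:-C, 9:+B, 10:+C, 11:+B, 12:-C, 13:-C, 14:-C
No rule fires across all 14 points.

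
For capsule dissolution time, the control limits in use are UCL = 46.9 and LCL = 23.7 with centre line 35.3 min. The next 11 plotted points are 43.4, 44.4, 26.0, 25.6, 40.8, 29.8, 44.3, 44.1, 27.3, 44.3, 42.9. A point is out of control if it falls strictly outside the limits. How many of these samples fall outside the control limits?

0

All 11 points lie within [23.7, 46.9].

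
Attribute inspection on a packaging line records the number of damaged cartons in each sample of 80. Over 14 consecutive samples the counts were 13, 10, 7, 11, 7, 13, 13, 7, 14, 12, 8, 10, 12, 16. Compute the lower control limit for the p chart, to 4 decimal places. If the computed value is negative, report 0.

0.0214

p̄ = Σdᵢ / (k·n) = 153 / (14 × 80) = 0.13661
LCL = p̄ − 3·√(p̄(1−p̄)/n) = 0.13661 − 3 × 0.03840 = 0.02142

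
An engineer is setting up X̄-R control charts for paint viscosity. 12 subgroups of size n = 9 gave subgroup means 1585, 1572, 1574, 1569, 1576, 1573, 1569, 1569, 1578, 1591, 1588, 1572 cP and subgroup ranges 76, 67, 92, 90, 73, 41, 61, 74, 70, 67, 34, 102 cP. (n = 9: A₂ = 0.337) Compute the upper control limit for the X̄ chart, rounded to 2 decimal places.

1600.12

X̄̄ = (1585 + 1572 + 1574 + 1569 + 1576 + 1573 + 1569 + 1569 + 1578 + 1591 + 1588 + 1572) / 12 = 18916.0000 / 12 = 1576.3333
R̄ = (76 + 67 + 92 + 90 + 73 + 41 + 61 + 74 + 70 + 67 + 34 + 102) / 12 = 847.0000 / 12 = 70.5833
UCL = X̄̄ + A₂·R̄ = 1576.3333 + 0.337 × 70.5833 = 1600.1199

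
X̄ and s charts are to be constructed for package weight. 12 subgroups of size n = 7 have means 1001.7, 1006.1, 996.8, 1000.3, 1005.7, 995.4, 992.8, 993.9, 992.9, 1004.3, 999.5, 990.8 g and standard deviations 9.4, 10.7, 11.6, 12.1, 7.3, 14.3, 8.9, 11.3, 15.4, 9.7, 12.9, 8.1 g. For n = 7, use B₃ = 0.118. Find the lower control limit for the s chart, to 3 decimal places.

1.295

s̄ = (9.4 + 10.7 + 11.6 + 12.1 + 7.3 + 14.3 + 8.9 + 11.3 + 15.4 + 9.7 + 12.9 + 8.1) / 12 = 10.9750
LCL_s = B₃·s̄ = 0.118 × 10.9750 = 1.2950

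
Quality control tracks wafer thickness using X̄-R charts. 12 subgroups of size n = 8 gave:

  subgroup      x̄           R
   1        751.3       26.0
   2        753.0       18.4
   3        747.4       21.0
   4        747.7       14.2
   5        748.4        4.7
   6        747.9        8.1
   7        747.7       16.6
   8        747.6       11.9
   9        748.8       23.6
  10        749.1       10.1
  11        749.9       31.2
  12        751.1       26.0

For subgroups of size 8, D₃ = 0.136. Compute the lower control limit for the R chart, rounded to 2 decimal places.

2.40

R̄ = (26.0 + 18.4 + 21.0 + 14.2 + 4.7 + 8.1 + 16.6 + 11.9 + 23.6 + 10.1 + 31.2 + 26.0) / 12 = 211.8000 / 12 = 17.6500
LCL_R = D₃·R̄ = 0.136 × 17.6500 = 2.4004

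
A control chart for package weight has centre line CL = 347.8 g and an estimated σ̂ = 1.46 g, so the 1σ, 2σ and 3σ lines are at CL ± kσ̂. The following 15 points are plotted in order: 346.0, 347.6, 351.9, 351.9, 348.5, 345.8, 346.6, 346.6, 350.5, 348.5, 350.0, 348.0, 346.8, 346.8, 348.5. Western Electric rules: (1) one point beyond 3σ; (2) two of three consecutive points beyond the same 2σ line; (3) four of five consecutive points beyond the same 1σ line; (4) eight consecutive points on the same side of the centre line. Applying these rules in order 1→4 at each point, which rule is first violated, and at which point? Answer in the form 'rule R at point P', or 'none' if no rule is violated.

rule 2 at point 4

Zone of each point (C = within 1σ̂, B = 1σ̂–2σ̂, A = 2σ̂–3σ̂, * = beyond 3σ̂; sign = side of CL): 1:-B, 2:-C, 3:+A, 4:+A, 5:+C, 6:-B, 7:-C, 8:-C, 9:+B, 10:+C, 11:+B, 12:+C, 13:-C, 14:-C, 15:+C
Rule 2 (two of three consecutive points beyond the same 2σ limit) is satisfied at point 4.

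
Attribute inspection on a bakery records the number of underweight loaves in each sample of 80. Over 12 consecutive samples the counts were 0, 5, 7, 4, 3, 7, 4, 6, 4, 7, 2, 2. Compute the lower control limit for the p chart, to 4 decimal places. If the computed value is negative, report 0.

0.0000

p̄ = Σdᵢ / (k·n) = 51 / (12 × 80) = 0.05312
LCL = p̄ − 3·√(p̄(1−p̄)/n) = 0.05312 − 3 × 0.02508 = -0.02210 → 0 (negative, so LCL = 0)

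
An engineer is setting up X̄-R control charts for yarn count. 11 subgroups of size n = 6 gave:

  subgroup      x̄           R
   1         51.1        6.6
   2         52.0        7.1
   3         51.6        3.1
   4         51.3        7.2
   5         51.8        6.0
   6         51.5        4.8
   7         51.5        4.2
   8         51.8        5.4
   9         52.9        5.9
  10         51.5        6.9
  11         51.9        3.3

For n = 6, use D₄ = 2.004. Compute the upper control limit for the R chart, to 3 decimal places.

11.022

R̄ = (6.6 + 7.1 + 3.1 + 7.2 + 6.0 + 4.8 + 4.2 + 5.4 + 5.9 + 6.9 + 3.3) / 11 = 60.5000 / 11 = 5.5000
UCL_R = D₄·R̄ = 2.004 × 5.5000 = 11.0220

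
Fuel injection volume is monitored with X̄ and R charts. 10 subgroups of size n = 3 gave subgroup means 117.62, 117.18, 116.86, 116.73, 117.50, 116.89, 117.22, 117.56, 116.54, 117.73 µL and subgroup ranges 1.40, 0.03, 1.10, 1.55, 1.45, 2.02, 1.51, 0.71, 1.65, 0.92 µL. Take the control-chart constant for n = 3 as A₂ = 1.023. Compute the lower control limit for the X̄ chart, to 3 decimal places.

X̄̄ = (117.62 + 117.18 + 116.86 + 116.73 + 117.50 + 116.89 + 117.22 + 117.56 + 116.54 + 117.73) / 10 = 1171.8300 / 10 = 117.1830
R̄ = (1.40 + 0.03 + 1.10 + 1.55 + 1.45 + 2.02 + 1.51 + 0.71 + 1.65 + 0.92) / 10 = 12.3400 / 10 = 1.2340
LCL = X̄̄ − A₂·R̄ = 117.1830 − 1.023 × 1.2340 = 115.9206

115.921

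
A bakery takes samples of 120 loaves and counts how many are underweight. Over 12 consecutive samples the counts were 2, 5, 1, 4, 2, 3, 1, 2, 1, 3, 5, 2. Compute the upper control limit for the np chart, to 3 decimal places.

p̄ = Σdᵢ / (k·n) = 31 / (12 × 120) = 0.02153
UCL = np̄ + 3·√(np̄(1−p̄)) = 2.5833 + 3 × √(2.5833×0.97847) = 2.5833 + 3 × 1.5899 = 7.3530

7.353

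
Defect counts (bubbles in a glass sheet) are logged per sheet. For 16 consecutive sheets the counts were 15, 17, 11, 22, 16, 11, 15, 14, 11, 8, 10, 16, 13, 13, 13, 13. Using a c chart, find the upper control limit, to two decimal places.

24.70

c̄ = (15 + 17 + 11 + 22 + 16 + 11 + 15 + 14 + 11 + 8 + 10 + 16 + 13 + 13 + 13 + 13) / 16 = 218 / 16 = 13.6250
UCL = c̄ + 3√c̄ = 13.6250 + 3 × √13.6250 = 13.6250 + 3 × 3.6912 = 24.6986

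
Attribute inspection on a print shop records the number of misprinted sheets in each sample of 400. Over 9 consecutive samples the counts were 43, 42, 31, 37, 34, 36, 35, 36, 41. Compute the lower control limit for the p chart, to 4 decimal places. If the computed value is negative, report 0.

p̄ = Σdᵢ / (k·n) = 335 / (9 × 400) = 0.09306
LCL = p̄ − 3·√(p̄(1−p̄)/n) = 0.09306 − 3 × 0.01453 = 0.04948

0.0495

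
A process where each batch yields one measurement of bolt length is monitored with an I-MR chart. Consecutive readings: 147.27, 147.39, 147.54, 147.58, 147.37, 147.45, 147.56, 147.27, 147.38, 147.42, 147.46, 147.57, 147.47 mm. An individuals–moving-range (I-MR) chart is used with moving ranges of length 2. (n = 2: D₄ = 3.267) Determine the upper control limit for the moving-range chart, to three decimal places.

0.381

Moving ranges: 0.12, 0.15, 0.04, 0.21, 0.08, 0.11, 0.29, 0.11, 0.04, 0.04, 0.11, 0.10; M̄R̄ = 1.4000 / 12 = 0.1167
UCL_MR = D₄·M̄R̄ = 3.267 × 0.1167 = 0.3811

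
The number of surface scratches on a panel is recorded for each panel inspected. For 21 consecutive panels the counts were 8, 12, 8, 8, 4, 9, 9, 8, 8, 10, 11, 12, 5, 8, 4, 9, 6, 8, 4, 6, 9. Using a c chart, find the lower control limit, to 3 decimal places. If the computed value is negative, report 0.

0.000

c̄ = (8 + 12 + 8 + 8 + 4 + 9 + 9 + 8 + 8 + 10 + 11 + 12 + 5 + 8 + 4 + 9 + 6 + 8 + 4 + 6 + 9) / 21 = 166 / 21 = 7.9048
LCL = c̄ − 3√c̄ = 7.9048 − 3 × 2.8115 = -0.5299 → 0 (cannot be negative)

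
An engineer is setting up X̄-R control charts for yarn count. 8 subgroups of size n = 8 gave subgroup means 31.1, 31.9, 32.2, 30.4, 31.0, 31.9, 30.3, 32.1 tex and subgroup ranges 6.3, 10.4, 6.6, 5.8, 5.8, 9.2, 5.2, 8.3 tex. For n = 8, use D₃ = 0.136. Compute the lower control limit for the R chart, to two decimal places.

R̄ = (6.3 + 10.4 + 6.6 + 5.8 + 5.8 + 9.2 + 5.2 + 8.3) / 8 = 57.6000 / 8 = 7.2000
LCL_R = D₃·R̄ = 0.136 × 7.2000 = 0.9792

0.98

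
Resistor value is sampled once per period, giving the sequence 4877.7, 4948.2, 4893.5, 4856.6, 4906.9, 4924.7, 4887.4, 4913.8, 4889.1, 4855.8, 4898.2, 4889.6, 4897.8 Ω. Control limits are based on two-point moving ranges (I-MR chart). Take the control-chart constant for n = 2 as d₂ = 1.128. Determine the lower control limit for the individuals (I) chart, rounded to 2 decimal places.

X̄ = (4877.7 + 4948.2 + 4893.5 + 4856.6 + 4906.9 + 4924.7 + 4887.4 + 4913.8 + 4889.1 + 4855.8 + 4898.2 + 4889.6 + 4897.8) / 13 = 4895.3308
Moving ranges: 70.5, 54.7, 36.9, 50.3, 17.8, 37.3, 26.4, 24.7, 33.3, 42.4, 8.6, 8.2; M̄R̄ = 411.1000 / 12 = 34.2583
LCL = X̄ − 3·M̄R̄/d₂ = 4895.3308 − 3 × 34.2583 / 1.128 = 4804.2182

4804.22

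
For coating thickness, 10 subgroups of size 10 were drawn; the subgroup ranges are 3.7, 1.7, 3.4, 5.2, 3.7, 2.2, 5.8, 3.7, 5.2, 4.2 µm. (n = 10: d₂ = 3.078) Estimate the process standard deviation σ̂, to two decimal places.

R̄ = (3.7 + 1.7 + 3.4 + 5.2 + 3.7 + 2.2 + 5.8 + 3.7 + 5.2 + 4.2) / 10 = 3.8800
σ̂ = R̄ / d₂ = 3.8800 / 3.078 = 1.2606

1.26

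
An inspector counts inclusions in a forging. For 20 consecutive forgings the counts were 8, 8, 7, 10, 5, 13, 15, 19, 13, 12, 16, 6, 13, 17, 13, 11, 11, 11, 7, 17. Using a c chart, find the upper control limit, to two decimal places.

21.82

c̄ = (8 + 8 + 7 + 10 + 5 + 13 + 15 + 19 + 13 + 12 + 16 + 6 + 13 + 17 + 13 + 11 + 11 + 11 + 7 + 17) / 20 = 232 / 20 = 11.6000
UCL = c̄ + 3√c̄ = 11.6000 + 3 × √11.6000 = 11.6000 + 3 × 3.4059 = 21.8176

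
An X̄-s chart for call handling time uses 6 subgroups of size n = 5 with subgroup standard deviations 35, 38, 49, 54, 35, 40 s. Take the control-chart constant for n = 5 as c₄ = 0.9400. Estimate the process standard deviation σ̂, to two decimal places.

44.50

s̄ = (35 + 38 + 49 + 54 + 35 + 40) / 6 = 41.8333
σ̂ = s̄ / c₄ = 41.8333 / 0.9400 = 44.5035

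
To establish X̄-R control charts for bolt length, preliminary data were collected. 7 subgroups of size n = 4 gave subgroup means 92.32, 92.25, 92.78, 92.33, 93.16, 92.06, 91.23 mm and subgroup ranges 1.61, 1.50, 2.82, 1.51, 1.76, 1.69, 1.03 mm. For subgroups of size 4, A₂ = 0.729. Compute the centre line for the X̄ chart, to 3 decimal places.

X̄̄ = (92.32 + 92.25 + 92.78 + 92.33 + 93.16 + 92.06 + 91.23) / 7 = 646.1300 / 7 = 92.3043
CL = X̄̄ = 92.3043

92.304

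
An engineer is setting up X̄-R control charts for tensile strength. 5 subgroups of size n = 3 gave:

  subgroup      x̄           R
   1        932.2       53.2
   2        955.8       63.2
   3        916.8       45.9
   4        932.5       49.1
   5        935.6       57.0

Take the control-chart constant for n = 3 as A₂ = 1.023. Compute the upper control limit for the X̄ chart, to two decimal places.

989.49

X̄̄ = (932.2 + 955.8 + 916.8 + 932.5 + 935.6) / 5 = 4672.9000 / 5 = 934.5800
R̄ = (53.2 + 63.2 + 45.9 + 49.1 + 57.0) / 5 = 268.4000 / 5 = 53.6800
UCL = X̄̄ + A₂·R̄ = 934.5800 + 1.023 × 53.6800 = 989.4946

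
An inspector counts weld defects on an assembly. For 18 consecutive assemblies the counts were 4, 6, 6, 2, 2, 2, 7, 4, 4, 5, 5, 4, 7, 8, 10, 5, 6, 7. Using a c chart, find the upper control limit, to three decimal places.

12.078

c̄ = (4 + 6 + 6 + 2 + 2 + 2 + 7 + 4 + 4 + 5 + 5 + 4 + 7 + 8 + 10 + 5 + 6 + 7) / 18 = 94 / 18 = 5.2222
UCL = c̄ + 3√c̄ = 5.2222 + 3 × √5.2222 = 5.2222 + 3 × 2.2852 = 12.0779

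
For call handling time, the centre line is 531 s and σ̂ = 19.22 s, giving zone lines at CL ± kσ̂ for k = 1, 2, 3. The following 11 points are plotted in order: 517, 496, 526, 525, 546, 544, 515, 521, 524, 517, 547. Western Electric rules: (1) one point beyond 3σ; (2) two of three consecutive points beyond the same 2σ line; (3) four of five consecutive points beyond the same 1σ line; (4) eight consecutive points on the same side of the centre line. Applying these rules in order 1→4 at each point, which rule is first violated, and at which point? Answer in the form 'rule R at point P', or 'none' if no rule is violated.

Zone of each point (C = within 1σ̂, B = 1σ̂–2σ̂, A = 2σ̂–3σ̂, * = beyond 3σ̂; sign = side of CL): 1:-C, 2:-B, 3:-C, 4:-C, 5:+C, 6:+C, 7:-C, 8:-C, 9:-C, 10:-C, 11:+C
No rule fires across all 11 points.

none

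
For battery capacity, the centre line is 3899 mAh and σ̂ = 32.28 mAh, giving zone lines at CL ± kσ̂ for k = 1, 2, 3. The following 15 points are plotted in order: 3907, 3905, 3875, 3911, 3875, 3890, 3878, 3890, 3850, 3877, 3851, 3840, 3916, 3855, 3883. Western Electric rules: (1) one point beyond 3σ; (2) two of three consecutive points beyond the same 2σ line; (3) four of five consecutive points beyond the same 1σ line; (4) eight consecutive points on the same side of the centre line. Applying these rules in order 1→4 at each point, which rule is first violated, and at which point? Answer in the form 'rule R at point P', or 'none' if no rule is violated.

rule 4 at point 12

Zone of each point (C = within 1σ̂, B = 1σ̂–2σ̂, A = 2σ̂–3σ̂, * = beyond 3σ̂; sign = side of CL): 1:+C, 2:+C, 3:-C, 4:+C, 5:-C, 6:-C, 7:-C, 8:-C, 9:-B, 10:-C, 11:-B, 12:-B, 13:+C, 14:-B, 15:-C
Rule 4 (eight consecutive points on the same side of the centre line) is satisfied at point 12.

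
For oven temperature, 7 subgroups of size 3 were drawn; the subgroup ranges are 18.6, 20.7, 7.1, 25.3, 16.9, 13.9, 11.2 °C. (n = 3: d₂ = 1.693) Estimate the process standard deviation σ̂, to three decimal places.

R̄ = (18.6 + 20.7 + 7.1 + 25.3 + 16.9 + 13.9 + 11.2) / 7 = 16.2429
σ̂ = R̄ / d₂ = 16.2429 / 1.693 = 9.5941

9.594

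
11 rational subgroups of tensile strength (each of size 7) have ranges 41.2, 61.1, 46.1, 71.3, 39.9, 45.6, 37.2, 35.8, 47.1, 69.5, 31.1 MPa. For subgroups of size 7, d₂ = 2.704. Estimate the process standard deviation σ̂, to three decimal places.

17.681

R̄ = (41.2 + 61.1 + 46.1 + 71.3 + 39.9 + 45.6 + 37.2 + 35.8 + 47.1 + 69.5 + 31.1) / 11 = 47.8091
σ̂ = R̄ / d₂ = 47.8091 / 2.704 = 17.6809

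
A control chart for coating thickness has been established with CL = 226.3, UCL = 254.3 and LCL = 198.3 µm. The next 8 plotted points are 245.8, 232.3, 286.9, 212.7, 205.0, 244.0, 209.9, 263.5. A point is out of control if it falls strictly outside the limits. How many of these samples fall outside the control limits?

2

Compare each point to [198.3, 254.3]: sample 3 = 286.9 > UCL; sample 8 = 263.5 > UCL.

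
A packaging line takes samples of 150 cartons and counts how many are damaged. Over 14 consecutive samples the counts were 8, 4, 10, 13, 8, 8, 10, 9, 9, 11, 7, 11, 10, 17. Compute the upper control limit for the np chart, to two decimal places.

18.65

p̄ = Σdᵢ / (k·n) = 135 / (14 × 150) = 0.06429
UCL = np̄ + 3·√(np̄(1−p̄)) = 9.6429 + 3 × √(9.6429×0.93571) = 9.6429 + 3 × 3.0038 = 18.6543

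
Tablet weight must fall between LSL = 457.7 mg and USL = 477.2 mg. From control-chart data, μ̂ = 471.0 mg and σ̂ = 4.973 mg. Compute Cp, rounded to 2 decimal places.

Cp = (USL − LSL) / (6σ̂) = (477.2 − 457.7) / (6 × 4.973) = 19.5000 / 29.8380 = 0.6535

0.65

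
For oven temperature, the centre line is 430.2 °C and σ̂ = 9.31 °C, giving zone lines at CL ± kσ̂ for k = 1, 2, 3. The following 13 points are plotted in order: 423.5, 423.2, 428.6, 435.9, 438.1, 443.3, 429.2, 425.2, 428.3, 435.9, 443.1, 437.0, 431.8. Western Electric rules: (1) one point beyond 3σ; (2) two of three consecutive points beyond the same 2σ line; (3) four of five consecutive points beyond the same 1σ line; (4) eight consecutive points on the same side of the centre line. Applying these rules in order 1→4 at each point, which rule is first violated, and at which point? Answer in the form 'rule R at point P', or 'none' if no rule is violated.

Zone of each point (C = within 1σ̂, B = 1σ̂–2σ̂, A = 2σ̂–3σ̂, * = beyond 3σ̂; sign = side of CL): 1:-C, 2:-C, 3:-C, 4:+C, 5:+C, 6:+B, 7:-C, 8:-C, 9:-C, 10:+C, 11:+B, 12:+C, 13:+C
No rule fires across all 13 points.

none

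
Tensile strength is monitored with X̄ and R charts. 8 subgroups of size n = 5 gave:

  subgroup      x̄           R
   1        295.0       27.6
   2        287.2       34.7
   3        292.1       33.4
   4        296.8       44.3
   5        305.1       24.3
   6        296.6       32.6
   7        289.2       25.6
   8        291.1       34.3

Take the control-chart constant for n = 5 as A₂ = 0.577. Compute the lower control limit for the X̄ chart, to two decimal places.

X̄̄ = (295.0 + 287.2 + 292.1 + 296.8 + 305.1 + 296.6 + 289.2 + 291.1) / 8 = 2353.1000 / 8 = 294.1375
R̄ = (27.6 + 34.7 + 33.4 + 44.3 + 24.3 + 32.6 + 25.6 + 34.3) / 8 = 256.8000 / 8 = 32.1000
LCL = X̄̄ − A₂·R̄ = 294.1375 − 0.577 × 32.1000 = 275.6158

275.62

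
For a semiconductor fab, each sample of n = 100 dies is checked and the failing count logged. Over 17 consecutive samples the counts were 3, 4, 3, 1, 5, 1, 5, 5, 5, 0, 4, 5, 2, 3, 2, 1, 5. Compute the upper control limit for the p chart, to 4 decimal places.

0.0844

p̄ = Σdᵢ / (k·n) = 54 / (17 × 100) = 0.03176
UCL = p̄ + 3·√(p̄(1−p̄)/n) = 0.03176 + 3 × √(0.03176×0.96824/100) = 0.03176 + 3 × 0.01754 = 0.08438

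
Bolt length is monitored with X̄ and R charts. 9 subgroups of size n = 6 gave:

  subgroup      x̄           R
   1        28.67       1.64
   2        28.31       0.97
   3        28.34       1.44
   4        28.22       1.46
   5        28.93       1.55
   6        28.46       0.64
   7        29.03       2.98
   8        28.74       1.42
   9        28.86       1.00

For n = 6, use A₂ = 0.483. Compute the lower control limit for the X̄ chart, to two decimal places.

27.91

X̄̄ = (28.67 + 28.31 + 28.34 + 28.22 + 28.93 + 28.46 + 29.03 + 28.74 + 28.86) / 9 = 257.5600 / 9 = 28.6178
R̄ = (1.64 + 0.97 + 1.44 + 1.46 + 1.55 + 0.64 + 2.98 + 1.42 + 1.00) / 9 = 13.1000 / 9 = 1.4556
LCL = X̄̄ − A₂·R̄ = 28.6178 − 0.483 × 1.4556 = 27.9147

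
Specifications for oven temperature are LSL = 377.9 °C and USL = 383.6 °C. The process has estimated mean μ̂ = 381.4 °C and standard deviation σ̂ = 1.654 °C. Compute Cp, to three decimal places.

Cp = (USL − LSL) / (6σ̂) = (383.6 − 377.9) / (6 × 1.654) = 5.7000 / 9.9240 = 0.5744

0.574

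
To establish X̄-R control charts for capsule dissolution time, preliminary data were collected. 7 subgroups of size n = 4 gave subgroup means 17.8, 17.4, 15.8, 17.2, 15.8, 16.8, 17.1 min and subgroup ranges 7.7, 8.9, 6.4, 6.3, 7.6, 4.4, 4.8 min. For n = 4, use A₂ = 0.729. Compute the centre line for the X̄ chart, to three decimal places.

X̄̄ = (17.8 + 17.4 + 15.8 + 17.2 + 15.8 + 16.8 + 17.1) / 7 = 117.9000 / 7 = 16.8429
CL = X̄̄ = 16.8429

16.843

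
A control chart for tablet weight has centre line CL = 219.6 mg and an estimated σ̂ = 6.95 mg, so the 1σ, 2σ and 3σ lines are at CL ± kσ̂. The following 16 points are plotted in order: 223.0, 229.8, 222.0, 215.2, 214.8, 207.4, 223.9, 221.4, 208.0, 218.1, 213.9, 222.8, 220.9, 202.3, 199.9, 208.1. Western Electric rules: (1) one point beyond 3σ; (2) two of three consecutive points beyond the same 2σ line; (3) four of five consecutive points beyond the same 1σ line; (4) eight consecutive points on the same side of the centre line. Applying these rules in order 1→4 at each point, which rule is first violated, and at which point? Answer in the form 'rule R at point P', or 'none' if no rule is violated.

rule 2 at point 15

Zone of each point (C = within 1σ̂, B = 1σ̂–2σ̂, A = 2σ̂–3σ̂, * = beyond 3σ̂; sign = side of CL): 1:+C, 2:+B, 3:+C, 4:-C, 5:-C, 6:-B, 7:+C, 8:+C, 9:-B, 10:-C, 11:-C, 12:+C, 13:+C, 14:-A, 15:-A, 16:-B
Rule 2 (two of three consecutive points beyond the same 2σ limit) is satisfied at point 15.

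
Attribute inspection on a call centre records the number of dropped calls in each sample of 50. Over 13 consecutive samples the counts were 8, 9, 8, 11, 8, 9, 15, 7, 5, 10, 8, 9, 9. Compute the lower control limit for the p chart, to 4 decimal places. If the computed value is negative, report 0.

0.0160

p̄ = Σdᵢ / (k·n) = 116 / (13 × 50) = 0.17846
LCL = p̄ − 3·√(p̄(1−p̄)/n) = 0.17846 − 3 × 0.05415 = 0.01601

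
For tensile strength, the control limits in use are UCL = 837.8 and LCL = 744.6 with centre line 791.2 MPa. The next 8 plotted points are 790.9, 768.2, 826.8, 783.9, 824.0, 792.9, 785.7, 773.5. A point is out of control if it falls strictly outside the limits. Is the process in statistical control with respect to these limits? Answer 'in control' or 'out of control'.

in control

All 8 points lie within [744.6, 837.8].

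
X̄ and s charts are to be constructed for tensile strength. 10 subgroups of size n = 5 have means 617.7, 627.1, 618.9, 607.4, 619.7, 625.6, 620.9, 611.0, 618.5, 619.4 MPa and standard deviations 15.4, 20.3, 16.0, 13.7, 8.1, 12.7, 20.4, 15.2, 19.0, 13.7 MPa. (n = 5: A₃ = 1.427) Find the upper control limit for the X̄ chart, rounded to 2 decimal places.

640.67

X̄̄ = (617.7 + 627.1 + 618.9 + 607.4 + 619.7 + 625.6 + 620.9 + 611.0 + 618.5 + 619.4) / 10 = 618.6200
s̄ = (15.4 + 20.3 + 16.0 + 13.7 + 8.1 + 12.7 + 20.4 + 15.2 + 19.0 + 13.7) / 10 = 15.4500
UCL = X̄̄ + A₃·s̄ = 618.6200 + 1.427 × 15.4500 = 640.6671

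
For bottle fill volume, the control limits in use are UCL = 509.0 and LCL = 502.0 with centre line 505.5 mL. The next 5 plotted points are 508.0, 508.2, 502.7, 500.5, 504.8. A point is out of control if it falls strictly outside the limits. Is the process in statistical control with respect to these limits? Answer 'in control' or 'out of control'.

Compare each point to [502.0, 509.0]: sample 4 = 500.5 < LCL.

out of control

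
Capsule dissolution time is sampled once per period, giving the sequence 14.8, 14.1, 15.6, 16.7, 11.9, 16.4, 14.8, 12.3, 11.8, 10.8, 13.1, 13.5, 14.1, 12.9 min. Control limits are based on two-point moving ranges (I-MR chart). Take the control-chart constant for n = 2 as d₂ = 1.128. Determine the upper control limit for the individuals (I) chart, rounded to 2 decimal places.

X̄ = (14.8 + 14.1 + 15.6 + 16.7 + 11.9 + 16.4 + 14.8 + 12.3 + 11.8 + 10.8 + 13.1 + 13.5 + 14.1 + 12.9) / 14 = 13.7714
Moving ranges: 0.7, 1.5, 1.1, 4.8, 4.5, 1.6, 2.5, 0.5, 1.0, 2.3, 0.4, 0.6, 1.2; M̄R̄ = 22.7000 / 13 = 1.7462
UCL = X̄ + 3·M̄R̄/d₂ = 13.7714 + 3 × 1.7462 / 1.128 = 18.4155

18.42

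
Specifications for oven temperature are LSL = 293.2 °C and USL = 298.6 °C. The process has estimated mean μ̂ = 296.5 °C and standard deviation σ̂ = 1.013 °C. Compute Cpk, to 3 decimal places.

Cpu = (USL − μ̂) / (3σ̂) = (298.6 − 296.5) / (3 × 1.013) = 0.6910; Cpl = (μ̂ − LSL) / (3σ̂) = (296.5 − 293.2) / (3 × 1.013) = 1.0859; Cpk = min(Cpu, Cpl) = 0.6910

0.691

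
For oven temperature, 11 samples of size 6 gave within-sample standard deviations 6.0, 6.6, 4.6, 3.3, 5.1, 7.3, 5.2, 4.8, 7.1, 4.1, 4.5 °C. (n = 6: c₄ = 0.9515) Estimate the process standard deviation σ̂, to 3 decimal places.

s̄ = (6.0 + 6.6 + 4.6 + 3.3 + 5.1 + 7.3 + 5.2 + 4.8 + 7.1 + 4.1 + 4.5) / 11 = 5.3273
σ̂ = s̄ / c₄ = 5.3273 / 0.9515 = 5.5988

5.599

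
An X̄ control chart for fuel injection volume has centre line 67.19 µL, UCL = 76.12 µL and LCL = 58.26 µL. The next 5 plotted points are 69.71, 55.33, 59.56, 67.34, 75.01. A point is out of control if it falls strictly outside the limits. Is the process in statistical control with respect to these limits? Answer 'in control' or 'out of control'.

out of control

Compare each point to [58.26, 76.12]: sample 2 = 55.33 < LCL.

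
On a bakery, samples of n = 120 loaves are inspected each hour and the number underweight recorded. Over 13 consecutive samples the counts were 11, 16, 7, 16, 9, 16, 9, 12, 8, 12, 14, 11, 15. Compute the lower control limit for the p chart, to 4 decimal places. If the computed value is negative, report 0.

0.0178

p̄ = Σdᵢ / (k·n) = 156 / (13 × 120) = 0.10000
LCL = p̄ − 3·√(p̄(1−p̄)/n) = 0.10000 − 3 × 0.02739 = 0.01784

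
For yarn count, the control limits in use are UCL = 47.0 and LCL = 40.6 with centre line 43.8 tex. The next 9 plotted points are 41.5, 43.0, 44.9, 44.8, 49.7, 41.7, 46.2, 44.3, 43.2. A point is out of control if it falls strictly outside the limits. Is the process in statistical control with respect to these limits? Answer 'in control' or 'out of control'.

Compare each point to [40.6, 47.0]: sample 5 = 49.7 > UCL.

out of control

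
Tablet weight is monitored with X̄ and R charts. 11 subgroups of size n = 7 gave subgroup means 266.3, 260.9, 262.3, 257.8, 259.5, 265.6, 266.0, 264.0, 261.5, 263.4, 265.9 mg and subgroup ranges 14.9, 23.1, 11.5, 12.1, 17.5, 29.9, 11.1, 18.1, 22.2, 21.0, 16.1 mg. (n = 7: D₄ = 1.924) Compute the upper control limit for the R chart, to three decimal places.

R̄ = (14.9 + 23.1 + 11.5 + 12.1 + 17.5 + 29.9 + 11.1 + 18.1 + 22.2 + 21.0 + 16.1) / 11 = 197.5000 / 11 = 17.9545
UCL_R = D₄·R̄ = 1.924 × 17.9545 = 34.5445

34.545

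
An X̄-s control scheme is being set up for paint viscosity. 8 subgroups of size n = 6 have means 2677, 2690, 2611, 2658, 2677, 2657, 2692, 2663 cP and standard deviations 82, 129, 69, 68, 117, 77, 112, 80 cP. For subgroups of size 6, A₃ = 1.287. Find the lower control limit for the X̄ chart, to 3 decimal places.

X̄̄ = (2677 + 2690 + 2611 + 2658 + 2677 + 2657 + 2692 + 2663) / 8 = 2665.6250
s̄ = (82 + 129 + 69 + 68 + 117 + 77 + 112 + 80) / 8 = 91.7500
LCL = X̄̄ − A₃·s̄ = 2665.6250 − 1.287 × 91.7500 = 2547.5428

2547.543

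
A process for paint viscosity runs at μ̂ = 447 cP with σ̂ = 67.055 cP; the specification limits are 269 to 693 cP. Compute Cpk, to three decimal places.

0.885

Cpu = (USL − μ̂) / (3σ̂) = (693 − 447) / (3 × 67.055) = 1.2229; Cpl = (μ̂ − LSL) / (3σ̂) = (447 − 269) / (3 × 67.055) = 0.8848; Cpk = min(Cpu, Cpl) = 0.8848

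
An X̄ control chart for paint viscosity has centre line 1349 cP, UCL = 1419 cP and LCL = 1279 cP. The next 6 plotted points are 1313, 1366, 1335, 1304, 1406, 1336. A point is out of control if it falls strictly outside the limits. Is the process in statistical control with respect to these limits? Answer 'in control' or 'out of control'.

All 6 points lie within [1279, 1419].

in control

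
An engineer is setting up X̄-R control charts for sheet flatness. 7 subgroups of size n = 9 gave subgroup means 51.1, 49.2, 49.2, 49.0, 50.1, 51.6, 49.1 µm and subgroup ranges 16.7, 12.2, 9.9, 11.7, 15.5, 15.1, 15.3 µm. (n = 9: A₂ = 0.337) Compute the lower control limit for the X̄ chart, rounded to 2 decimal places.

45.26

X̄̄ = (51.1 + 49.2 + 49.2 + 49.0 + 50.1 + 51.6 + 49.1) / 7 = 349.3000 / 7 = 49.9000
R̄ = (16.7 + 12.2 + 9.9 + 11.7 + 15.5 + 15.1 + 15.3) / 7 = 96.4000 / 7 = 13.7714
LCL = X̄̄ − A₂·R̄ = 49.9000 − 0.337 × 13.7714 = 45.2590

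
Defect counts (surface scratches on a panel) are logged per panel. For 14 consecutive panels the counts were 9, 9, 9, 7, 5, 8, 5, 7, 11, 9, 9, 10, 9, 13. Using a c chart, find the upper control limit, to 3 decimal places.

17.355

c̄ = (9 + 9 + 9 + 7 + 5 + 8 + 5 + 7 + 11 + 9 + 9 + 10 + 9 + 13) / 14 = 120 / 14 = 8.5714
UCL = c̄ + 3√c̄ = 8.5714 + 3 × √8.5714 = 8.5714 + 3 × 2.9277 = 17.3545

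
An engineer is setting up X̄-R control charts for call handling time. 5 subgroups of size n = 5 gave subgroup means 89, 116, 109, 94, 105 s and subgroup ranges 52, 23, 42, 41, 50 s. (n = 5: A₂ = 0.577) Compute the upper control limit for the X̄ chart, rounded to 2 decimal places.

X̄̄ = (89 + 116 + 109 + 94 + 105) / 5 = 513.0000 / 5 = 102.6000
R̄ = (52 + 23 + 42 + 41 + 50) / 5 = 208.0000 / 5 = 41.6000
UCL = X̄̄ + A₂·R̄ = 102.6000 + 0.577 × 41.6000 = 126.6032

126.60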